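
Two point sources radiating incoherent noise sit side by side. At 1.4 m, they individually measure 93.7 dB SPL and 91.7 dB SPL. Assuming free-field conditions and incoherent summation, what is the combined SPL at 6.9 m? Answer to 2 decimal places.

81.97 dB SPL

Combined at 1.4 m: 10·log₁₀(10^(93.7/10)+10^(91.7/10)) = 95.824 dB SPL.
Then apply −20·log₁₀(6.9/1.4) = -13.854 dB → 81.97 dB SPL.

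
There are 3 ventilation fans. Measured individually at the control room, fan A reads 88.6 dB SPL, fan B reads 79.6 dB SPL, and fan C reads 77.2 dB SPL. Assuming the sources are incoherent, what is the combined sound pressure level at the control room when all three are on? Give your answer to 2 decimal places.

89.39 dB SPL

Incoherent sources sum as intensities:
L_total = 10·log₁₀(10^(88.6/10) + 10^(79.6/10) + 10^(77.2/10)) = 10·log₁₀(868100000) = 89.39 dB SPL.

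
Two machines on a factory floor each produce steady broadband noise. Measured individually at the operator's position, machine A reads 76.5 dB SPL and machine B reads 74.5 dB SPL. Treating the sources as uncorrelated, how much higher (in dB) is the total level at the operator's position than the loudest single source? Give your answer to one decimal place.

Uncorrelated sources add in intensity (power), not in dB.
L_total = 10·log₁₀(10^(76.5/10) + 10^(74.5/10)) = 78.62 dB SPL.
Excess over the loudest (76.5 dB): 78.62 − 76.5 = 2.1 dB.

2.1 dB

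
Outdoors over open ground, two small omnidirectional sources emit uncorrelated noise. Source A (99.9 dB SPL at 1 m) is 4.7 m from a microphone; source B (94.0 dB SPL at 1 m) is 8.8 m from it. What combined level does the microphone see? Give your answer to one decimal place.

86.8 dB SPL

At the listener: L_A = 99.9 − 20·log₁₀(4.7) = 86.46 dB; L_B = 94.0 − 20·log₁₀(8.8) = 75.11 dB.
Combined: 10·log₁₀(10^(86.46/10)+10^(75.11/10)) = 86.8 dB SPL.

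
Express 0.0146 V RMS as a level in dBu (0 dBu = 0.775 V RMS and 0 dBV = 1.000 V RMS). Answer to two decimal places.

dBu = 20·log₁₀(V / 0.775 V).
20·log₁₀(0.0146/0.775) = -34.50 dBu.

-34.50 dBu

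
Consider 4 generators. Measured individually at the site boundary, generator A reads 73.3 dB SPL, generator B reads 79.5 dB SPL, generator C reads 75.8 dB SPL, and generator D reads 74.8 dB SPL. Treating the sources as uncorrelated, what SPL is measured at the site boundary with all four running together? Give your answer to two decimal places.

Incoherent sources sum as intensities:
L_total = 10·log₁₀(10^(73.3/10) + 10^(79.5/10) + 10^(75.8/10) + 10^(74.8/10)) = 10·log₁₀(178700000) = 82.52 dB SPL.

82.52 dB SPL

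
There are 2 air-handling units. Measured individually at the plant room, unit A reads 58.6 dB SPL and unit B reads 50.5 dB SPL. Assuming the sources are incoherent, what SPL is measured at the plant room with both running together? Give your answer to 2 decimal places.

59.23 dB SPL

Add the sources as powers (linear), then convert back to dB:
L_total = 10·log₁₀(10^(58.6/10) + 10^(50.5/10)) = 10·log₁₀(836600) = 59.23 dB SPL.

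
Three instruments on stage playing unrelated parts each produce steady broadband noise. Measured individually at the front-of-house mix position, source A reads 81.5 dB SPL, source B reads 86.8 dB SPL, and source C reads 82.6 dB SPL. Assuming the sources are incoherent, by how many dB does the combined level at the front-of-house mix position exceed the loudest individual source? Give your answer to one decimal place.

Add the sources as powers (linear), then convert back to dB:
L_total = 10·log₁₀(10^(81.5/10) + 10^(86.8/10) + 10^(82.6/10)) = 89.04 dB SPL.
Excess over the loudest (86.8 dB): 89.04 − 86.8 = 2.2 dB.

2.2 dB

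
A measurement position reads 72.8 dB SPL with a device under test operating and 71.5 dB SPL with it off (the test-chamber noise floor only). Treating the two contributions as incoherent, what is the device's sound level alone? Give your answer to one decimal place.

Background correction is a power subtraction:
L_src = 10·log₁₀(10^(72.8/10) − 10^(71.5/10)) = 10·log₁₀(4929000) = 66.9 dB SPL.

66.9 dB SPL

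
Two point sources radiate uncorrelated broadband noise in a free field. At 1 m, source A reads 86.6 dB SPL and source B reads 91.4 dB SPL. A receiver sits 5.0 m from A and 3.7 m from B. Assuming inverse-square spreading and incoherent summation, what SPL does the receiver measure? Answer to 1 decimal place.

At the listener: L_A = 86.6 − 20·log₁₀(5.0) = 72.62 dB; L_B = 91.4 − 20·log₁₀(3.7) = 80.04 dB.
Combined: 10·log₁₀(10^(72.62/10)+10^(80.04/10)) = 80.8 dB SPL.

80.8 dB SPL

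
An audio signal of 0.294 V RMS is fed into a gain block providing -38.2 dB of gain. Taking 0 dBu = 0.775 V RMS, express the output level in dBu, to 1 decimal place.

Input level: 20·log₁₀(0.294/0.775) = -8.42 dBu.
Output: -8.42 − 38.2 = -46.6 dBu.

-46.6 dBu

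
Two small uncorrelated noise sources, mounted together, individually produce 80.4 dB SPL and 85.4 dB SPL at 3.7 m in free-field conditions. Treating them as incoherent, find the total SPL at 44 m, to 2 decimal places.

Combined at 3.7 m: 10·log₁₀(10^(80.4/10)+10^(85.4/10)) = 86.593 dB SPL.
Then apply −20·log₁₀(44/3.7) = -21.505 dB → 65.09 dB SPL.

65.09 dB SPL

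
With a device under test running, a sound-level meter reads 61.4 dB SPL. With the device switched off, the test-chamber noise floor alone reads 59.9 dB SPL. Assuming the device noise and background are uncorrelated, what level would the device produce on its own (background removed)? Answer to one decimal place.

Remove the background by subtracting linear intensities:
L_src = 10·log₁₀(10^(61.4/10) − 10^(59.9/10)) = 10·log₁₀(403100) = 56.1 dB SPL.

56.1 dB SPL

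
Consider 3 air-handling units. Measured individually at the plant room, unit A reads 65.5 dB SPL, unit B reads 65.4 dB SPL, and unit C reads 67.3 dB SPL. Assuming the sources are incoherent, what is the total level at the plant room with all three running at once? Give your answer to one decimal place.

Add the sources as powers (linear), then convert back to dB:
L_total = 10·log₁₀(10^(65.5/10) + 10^(65.4/10) + 10^(67.3/10)) = 10·log₁₀(12390000) = 70.9 dB SPL.

70.9 dB SPL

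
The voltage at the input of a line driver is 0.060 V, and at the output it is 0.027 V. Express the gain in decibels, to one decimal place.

-6.9 dB

Voltage ratio → dB uses the 20·log₁₀ form:
20·log₁₀(0.027/0.060) = 20·log₁₀(0.4500) = -6.9 dB.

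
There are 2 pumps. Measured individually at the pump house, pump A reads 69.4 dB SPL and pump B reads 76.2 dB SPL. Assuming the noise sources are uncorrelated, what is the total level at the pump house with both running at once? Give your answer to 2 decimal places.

Uncorrelated sources add in intensity (power), not in dB.
L_total = 10·log₁₀(10^(69.4/10) + 10^(76.2/10)) = 10·log₁₀(50400000) = 77.02 dB SPL.

77.02 dB SPL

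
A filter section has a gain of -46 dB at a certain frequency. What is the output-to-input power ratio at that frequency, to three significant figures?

0.0000251

Power ratio = 10^(dB/10).
10^(-46/10) = 10^(-4.600) = 0.0000251.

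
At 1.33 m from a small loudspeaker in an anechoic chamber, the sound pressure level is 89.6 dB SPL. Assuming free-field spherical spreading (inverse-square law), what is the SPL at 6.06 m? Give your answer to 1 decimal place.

76.4 dB SPL

Inverse-square spreading gives ΔL = −20·log₁₀(d₂/d₁).
ΔL = −20·log₁₀(6.06/1.33) = -13.17 dB, so L₂ = 89.6 + (-13.17) = 76.4 dB SPL.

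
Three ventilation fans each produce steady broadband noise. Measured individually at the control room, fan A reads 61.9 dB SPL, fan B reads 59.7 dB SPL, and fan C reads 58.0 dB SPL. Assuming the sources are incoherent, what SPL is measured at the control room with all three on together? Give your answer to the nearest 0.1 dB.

64.9 dB SPL

Add the sources as powers (linear), then convert back to dB:
L_total = 10·log₁₀(10^(61.9/10) + 10^(59.7/10) + 10^(58.0/10)) = 10·log₁₀(3113000) = 64.9 dB SPL.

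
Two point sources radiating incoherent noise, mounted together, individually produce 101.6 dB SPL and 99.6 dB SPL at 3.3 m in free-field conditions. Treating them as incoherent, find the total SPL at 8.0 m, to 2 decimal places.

Combined at 3.3 m: 10·log₁₀(10^(101.6/10)+10^(99.6/10)) = 103.724 dB SPL.
Then apply −20·log₁₀(8.0/3.3) = -7.692 dB → 96.03 dB SPL.

96.03 dB SPL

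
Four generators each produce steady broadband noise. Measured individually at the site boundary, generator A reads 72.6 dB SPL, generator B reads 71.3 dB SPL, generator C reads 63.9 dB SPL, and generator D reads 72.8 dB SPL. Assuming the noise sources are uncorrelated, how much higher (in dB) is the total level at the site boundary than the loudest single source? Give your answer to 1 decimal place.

Add the sources as powers (linear), then convert back to dB:
L_total = 10·log₁₀(10^(72.6/10) + 10^(71.3/10) + 10^(63.9/10) + 10^(72.8/10)) = 77.26 dB SPL.
Excess over the loudest (72.8 dB): 77.26 − 72.8 = 4.5 dB.

4.5 dB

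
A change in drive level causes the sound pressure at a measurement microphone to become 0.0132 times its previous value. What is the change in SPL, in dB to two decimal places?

-37.59 dB

Sound pressure is an amplitude quantity: ΔL = 20·log₁₀(p₂/p₁).
20·log₁₀(0.0132) = -37.59 dB.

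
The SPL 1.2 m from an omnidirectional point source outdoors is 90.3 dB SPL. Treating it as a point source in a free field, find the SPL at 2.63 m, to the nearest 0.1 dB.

83.5 dB SPL

Free-field point source: level drops by 20·log₁₀ of the distance ratio.
ΔL = −20·log₁₀(2.63/1.2) = -6.82 dB, so L₂ = 90.3 + (-6.82) = 83.5 dB SPL.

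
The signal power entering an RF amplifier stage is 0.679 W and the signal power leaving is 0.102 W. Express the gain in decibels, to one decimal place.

For a power ratio, dB = 10·log₁₀(P₂/P₁).
10·log₁₀(0.102/0.679) = 10·log₁₀(0.1502) = -8.2 dB.

-8.2 dB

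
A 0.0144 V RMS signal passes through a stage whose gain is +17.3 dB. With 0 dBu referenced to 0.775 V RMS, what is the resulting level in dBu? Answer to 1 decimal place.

-17.3 dBu

Input level: 20·log₁₀(0.0144/0.775) = -34.62 dBu.
Output: -34.62 + 17.3 = -17.3 dBu.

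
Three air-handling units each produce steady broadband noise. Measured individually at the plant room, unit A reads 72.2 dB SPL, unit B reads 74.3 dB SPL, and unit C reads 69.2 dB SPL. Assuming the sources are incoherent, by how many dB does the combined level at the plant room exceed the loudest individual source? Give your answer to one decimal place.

2.8 dB

Incoherent sources sum as intensities:
L_total = 10·log₁₀(10^(72.2/10) + 10^(74.3/10) + 10^(69.2/10)) = 77.15 dB SPL.
Excess over the loudest (74.3 dB): 77.15 − 74.3 = 2.8 dB.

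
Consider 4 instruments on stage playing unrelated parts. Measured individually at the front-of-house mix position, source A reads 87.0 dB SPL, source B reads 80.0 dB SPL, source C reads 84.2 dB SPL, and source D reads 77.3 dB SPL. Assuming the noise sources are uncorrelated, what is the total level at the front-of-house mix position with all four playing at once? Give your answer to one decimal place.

89.6 dB SPL

Incoherent sources sum as intensities:
L_total = 10·log₁₀(10^(87.0/10) + 10^(80.0/10) + 10^(84.2/10) + 10^(77.3/10)) = 10·log₁₀(917900000) = 89.6 dB SPL.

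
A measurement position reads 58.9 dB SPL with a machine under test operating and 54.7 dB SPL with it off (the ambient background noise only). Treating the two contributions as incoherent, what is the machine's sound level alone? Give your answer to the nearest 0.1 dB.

Subtract intensities: L_src = 10·log₁₀(10^(L_total/10) − 10^(L_bg/10)).
L_src = 10·log₁₀(10^(58.9/10) − 10^(54.7/10)) = 10·log₁₀(481100) = 56.8 dB SPL.

56.8 dB SPL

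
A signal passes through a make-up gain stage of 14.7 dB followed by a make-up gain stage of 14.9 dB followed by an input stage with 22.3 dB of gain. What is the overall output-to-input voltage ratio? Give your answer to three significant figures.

Net gain = 14.7 + 14.9 + 22.3 = 51.9 dB.
Voltage ratio = 10^(51.9/20) = 394.

394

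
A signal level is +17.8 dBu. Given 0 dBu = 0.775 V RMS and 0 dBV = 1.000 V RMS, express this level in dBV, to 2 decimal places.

The offset between the scales is 20·log₁₀(0.775/1.000) = −2.214 dB.
So dBV = +17.8 − 2.214 = +15.59 dBV.

+15.59 dBV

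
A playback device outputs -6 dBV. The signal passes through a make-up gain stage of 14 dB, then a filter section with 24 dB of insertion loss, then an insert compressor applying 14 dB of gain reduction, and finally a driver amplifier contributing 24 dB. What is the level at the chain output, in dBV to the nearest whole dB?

In dB, series stages simply add:
-6 + 14 − 24 − 14 + 24 = -6 dBV.

-6 dBV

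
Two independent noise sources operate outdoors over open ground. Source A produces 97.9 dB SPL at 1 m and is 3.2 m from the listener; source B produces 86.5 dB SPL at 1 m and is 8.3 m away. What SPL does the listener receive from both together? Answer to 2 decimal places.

At the listener: L_A = 97.9 − 20·log₁₀(3.2) = 87.797 dB; L_B = 86.5 − 20·log₁₀(8.3) = 68.118 dB.
Combined: 10·log₁₀(10^(87.797/10)+10^(68.118/10)) = 87.84 dB SPL.

87.84 dB SPL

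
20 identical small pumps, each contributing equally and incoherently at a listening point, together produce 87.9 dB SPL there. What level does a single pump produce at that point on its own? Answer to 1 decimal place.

74.9 dB SPL

20 equal incoherent sources add 10·log₁₀(20) = 13.01 dB over one source.
L_one = 87.9 − 13.01 = 74.9 dB SPL.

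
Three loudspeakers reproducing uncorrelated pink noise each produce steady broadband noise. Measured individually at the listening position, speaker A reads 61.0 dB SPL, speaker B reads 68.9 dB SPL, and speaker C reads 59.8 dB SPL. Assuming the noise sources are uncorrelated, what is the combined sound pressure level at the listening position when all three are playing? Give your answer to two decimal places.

69.99 dB SPL

Uncorrelated sources add in intensity (power), not in dB.
L_total = 10·log₁₀(10^(61.0/10) + 10^(68.9/10) + 10^(59.8/10)) = 10·log₁₀(9976000) = 69.99 dB SPL.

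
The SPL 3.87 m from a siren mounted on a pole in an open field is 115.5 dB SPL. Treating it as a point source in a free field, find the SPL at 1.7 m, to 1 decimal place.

122.6 dB SPL

Free-field point source: level drops by 20·log₁₀ of the distance ratio.
ΔL = −20·log₁₀(1.7/3.87) = 7.15 dB, so L₂ = 115.5 + (7.15) = 122.6 dB SPL.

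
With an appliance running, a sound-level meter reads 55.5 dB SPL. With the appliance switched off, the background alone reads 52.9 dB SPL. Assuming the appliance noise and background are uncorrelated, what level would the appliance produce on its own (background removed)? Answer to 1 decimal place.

52.0 dB SPL

Subtract intensities: L_src = 10·log₁₀(10^(L_total/10) − 10^(L_bg/10)).
L_src = 10·log₁₀(10^(55.5/10) − 10^(52.9/10)) = 10·log₁₀(159800) = 52.0 dB SPL.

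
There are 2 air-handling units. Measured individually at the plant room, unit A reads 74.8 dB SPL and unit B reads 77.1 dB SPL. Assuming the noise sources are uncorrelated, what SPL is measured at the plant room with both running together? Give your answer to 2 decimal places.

79.11 dB SPL

Incoherent sources sum as intensities:
L_total = 10·log₁₀(10^(74.8/10) + 10^(77.1/10)) = 10·log₁₀(81490000) = 79.11 dB SPL.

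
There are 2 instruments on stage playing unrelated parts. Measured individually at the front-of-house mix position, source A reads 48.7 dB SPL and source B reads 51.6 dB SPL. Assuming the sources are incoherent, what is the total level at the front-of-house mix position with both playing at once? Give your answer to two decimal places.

Uncorrelated sources add in intensity (power), not in dB.
L_total = 10·log₁₀(10^(48.7/10) + 10^(51.6/10)) = 10·log₁₀(218700) = 53.40 dB SPL.

53.40 dB SPL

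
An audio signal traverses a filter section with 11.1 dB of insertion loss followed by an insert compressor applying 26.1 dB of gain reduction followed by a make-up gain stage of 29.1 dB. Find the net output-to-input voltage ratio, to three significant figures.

0.394

Net gain = (−11.1) + (−26.1) + 29.1 = -8.1 dB.
Voltage ratio = 10^(-8.1/20) = 0.394.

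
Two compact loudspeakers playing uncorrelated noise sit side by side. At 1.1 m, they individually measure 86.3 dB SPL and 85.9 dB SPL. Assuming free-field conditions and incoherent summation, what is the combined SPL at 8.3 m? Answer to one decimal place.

Combined at 1.1 m: 10·log₁₀(10^(86.3/10)+10^(85.9/10)) = 89.11 dB SPL.
Then apply −20·log₁₀(8.3/1.1) = -17.55 dB → 71.6 dB SPL.

71.6 dB SPL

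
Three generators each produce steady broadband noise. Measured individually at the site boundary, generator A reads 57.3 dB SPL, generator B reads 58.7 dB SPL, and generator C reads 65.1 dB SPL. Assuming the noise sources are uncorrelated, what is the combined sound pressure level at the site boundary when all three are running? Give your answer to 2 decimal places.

66.55 dB SPL

Add the sources as powers (linear), then convert back to dB:
L_total = 10·log₁₀(10^(57.3/10) + 10^(58.7/10) + 10^(65.1/10)) = 10·log₁₀(4514000) = 66.55 dB SPL.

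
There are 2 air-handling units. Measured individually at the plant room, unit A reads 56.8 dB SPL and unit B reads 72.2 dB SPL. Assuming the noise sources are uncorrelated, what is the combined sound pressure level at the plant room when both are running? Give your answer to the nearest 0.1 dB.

Uncorrelated sources add in intensity (power), not in dB.
L_total = 10·log₁₀(10^(56.8/10) + 10^(72.2/10)) = 10·log₁₀(17070000) = 72.3 dB SPL.

72.3 dB SPL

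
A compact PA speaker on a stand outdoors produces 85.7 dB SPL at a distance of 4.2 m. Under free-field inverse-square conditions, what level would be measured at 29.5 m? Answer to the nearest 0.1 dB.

68.8 dB SPL

For a point source in a free field, ΔL = −20·log₁₀(d₂/d₁).
ΔL = −20·log₁₀(29.5/4.2) = -16.93 dB, so L₂ = 85.7 + (-16.93) = 68.8 dB SPL.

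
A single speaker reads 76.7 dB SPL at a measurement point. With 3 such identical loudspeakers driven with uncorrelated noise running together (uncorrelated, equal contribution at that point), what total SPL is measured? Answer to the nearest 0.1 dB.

81.5 dB SPL

3 equal incoherent sources raise the level by 10·log₁₀(3) = 4.77 dB.
L_total = 76.7 + 4.77 = 81.5 dB SPL.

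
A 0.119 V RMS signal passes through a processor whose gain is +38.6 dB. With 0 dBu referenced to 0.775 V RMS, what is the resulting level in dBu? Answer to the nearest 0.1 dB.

Input level: 20·log₁₀(0.119/0.775) = -16.28 dBu.
Output: -16.28 + 38.6 = +22.3 dBu.

+22.3 dBu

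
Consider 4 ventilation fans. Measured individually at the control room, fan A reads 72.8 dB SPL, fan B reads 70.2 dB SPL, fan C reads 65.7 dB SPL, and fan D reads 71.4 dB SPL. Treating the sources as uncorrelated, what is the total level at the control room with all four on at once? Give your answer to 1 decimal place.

76.7 dB SPL

Uncorrelated sources add in intensity (power), not in dB.
L_total = 10·log₁₀(10^(72.8/10) + 10^(70.2/10) + 10^(65.7/10) + 10^(71.4/10)) = 10·log₁₀(47050000) = 76.7 dB SPL.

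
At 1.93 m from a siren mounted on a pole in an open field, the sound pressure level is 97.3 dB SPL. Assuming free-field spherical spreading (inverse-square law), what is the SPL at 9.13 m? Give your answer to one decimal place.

For a point source in a free field, ΔL = −20·log₁₀(d₂/d₁).
ΔL = −20·log₁₀(9.13/1.93) = -13.50 dB, so L₂ = 97.3 + (-13.50) = 83.8 dB SPL.

83.8 dB SPL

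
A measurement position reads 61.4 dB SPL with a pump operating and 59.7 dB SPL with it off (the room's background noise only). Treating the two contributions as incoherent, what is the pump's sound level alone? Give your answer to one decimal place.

Subtract intensities: L_src = 10·log₁₀(10^(L_total/10) − 10^(L_bg/10)).
L_src = 10·log₁₀(10^(61.4/10) − 10^(59.7/10)) = 10·log₁₀(447100) = 56.5 dB SPL.

56.5 dB SPL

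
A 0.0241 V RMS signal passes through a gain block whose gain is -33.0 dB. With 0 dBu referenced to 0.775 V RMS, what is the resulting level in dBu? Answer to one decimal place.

Input level: 20·log₁₀(0.0241/0.775) = -30.15 dBu.
Output: -30.15 − 33.0 = -63.1 dBu.

-63.1 dBu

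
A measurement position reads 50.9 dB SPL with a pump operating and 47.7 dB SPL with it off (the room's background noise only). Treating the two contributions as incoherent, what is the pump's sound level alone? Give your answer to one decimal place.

Background correction is a power subtraction:
L_src = 10·log₁₀(10^(50.9/10) − 10^(47.7/10)) = 10·log₁₀(64140) = 48.1 dB SPL.

48.1 dB SPL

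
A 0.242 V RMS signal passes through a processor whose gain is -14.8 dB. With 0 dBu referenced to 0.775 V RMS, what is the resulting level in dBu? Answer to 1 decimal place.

-24.9 dBu

Input level: 20·log₁₀(0.242/0.775) = -10.11 dBu.
Output: -10.11 − 14.8 = -24.9 dBu.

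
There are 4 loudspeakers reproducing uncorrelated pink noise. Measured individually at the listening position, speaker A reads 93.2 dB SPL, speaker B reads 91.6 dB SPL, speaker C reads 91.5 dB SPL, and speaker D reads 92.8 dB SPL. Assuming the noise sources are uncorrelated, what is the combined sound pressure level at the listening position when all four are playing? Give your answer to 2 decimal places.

98.36 dB SPL

Add the sources as powers (linear), then convert back to dB:
L_total = 10·log₁₀(10^(93.2/10) + 10^(91.6/10) + 10^(91.5/10) + 10^(92.8/10)) = 10·log₁₀(6853000000) = 98.36 dB SPL.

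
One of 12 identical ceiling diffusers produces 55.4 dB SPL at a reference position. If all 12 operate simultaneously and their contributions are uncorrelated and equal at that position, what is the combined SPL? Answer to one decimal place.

66.2 dB SPL

12 equal incoherent sources raise the level by 10·log₁₀(12) = 10.79 dB.
L_total = 55.4 + 10.79 = 66.2 dB SPL.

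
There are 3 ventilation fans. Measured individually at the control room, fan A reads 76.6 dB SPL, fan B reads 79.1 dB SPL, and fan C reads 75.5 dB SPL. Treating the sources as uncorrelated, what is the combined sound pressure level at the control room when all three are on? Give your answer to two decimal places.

82.11 dB SPL

Uncorrelated sources add in intensity (power), not in dB.
L_total = 10·log₁₀(10^(76.6/10) + 10^(79.1/10) + 10^(75.5/10)) = 10·log₁₀(162500000) = 82.11 dB SPL.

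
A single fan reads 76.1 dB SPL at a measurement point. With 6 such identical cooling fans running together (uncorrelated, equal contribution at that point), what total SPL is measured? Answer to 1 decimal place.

6 equal incoherent sources raise the level by 10·log₁₀(6) = 7.78 dB.
L_total = 76.1 + 7.78 = 83.9 dB SPL.

83.9 dB SPL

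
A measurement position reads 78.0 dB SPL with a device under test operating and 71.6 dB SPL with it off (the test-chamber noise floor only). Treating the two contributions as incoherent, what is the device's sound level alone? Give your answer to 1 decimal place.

76.9 dB SPL

Subtract intensities: L_src = 10·log₁₀(10^(L_total/10) − 10^(L_bg/10)).
L_src = 10·log₁₀(10^(78.0/10) − 10^(71.6/10)) = 10·log₁₀(48640000) = 76.9 dB SPL.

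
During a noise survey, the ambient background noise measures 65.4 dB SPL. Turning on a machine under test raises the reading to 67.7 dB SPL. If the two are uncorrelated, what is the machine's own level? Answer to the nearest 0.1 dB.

63.8 dB SPL

Remove the background by subtracting linear intensities:
L_src = 10·log₁₀(10^(67.7/10) − 10^(65.4/10)) = 10·log₁₀(2421000) = 63.8 dB SPL.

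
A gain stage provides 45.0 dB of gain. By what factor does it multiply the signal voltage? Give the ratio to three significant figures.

Voltage ratio = 10^(dB/20).
10^(45.0/20) = 10^(2.250) = 178.

178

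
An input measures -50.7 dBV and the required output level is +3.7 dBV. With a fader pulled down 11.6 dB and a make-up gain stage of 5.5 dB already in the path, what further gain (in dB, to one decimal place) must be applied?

The required make-up gain is the shortfall in the dB sum.
G = +3.7 − (-50.7) + 11.6 − 5.5 = 60.5 dB.

60.5 dB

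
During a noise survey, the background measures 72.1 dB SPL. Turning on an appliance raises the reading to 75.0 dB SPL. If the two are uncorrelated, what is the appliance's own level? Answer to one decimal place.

Subtract intensities: L_src = 10·log₁₀(10^(L_total/10) − 10^(L_bg/10)).
L_src = 10·log₁₀(10^(75.0/10) − 10^(72.1/10)) = 10·log₁₀(15400000) = 71.9 dB SPL.

71.9 dB SPL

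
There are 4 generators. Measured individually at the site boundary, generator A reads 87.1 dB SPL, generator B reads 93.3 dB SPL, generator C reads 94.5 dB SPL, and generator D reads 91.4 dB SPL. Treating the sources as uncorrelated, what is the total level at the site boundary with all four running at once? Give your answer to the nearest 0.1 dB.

98.4 dB SPL

Incoherent sources sum as intensities:
L_total = 10·log₁₀(10^(87.1/10) + 10^(93.3/10) + 10^(94.5/10) + 10^(91.4/10)) = 10·log₁₀(6850000000) = 98.4 dB SPL.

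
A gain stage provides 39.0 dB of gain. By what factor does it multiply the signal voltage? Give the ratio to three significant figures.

Voltage ratio = 10^(dB/20).
10^(39.0/20) = 10^(1.950) = 89.1.

89.1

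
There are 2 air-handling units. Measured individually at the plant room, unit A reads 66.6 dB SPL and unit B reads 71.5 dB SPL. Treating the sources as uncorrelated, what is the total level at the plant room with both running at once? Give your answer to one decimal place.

Uncorrelated sources add in intensity (power), not in dB.
L_total = 10·log₁₀(10^(66.6/10) + 10^(71.5/10)) = 10·log₁₀(18700000) = 72.7 dB SPL.

72.7 dB SPL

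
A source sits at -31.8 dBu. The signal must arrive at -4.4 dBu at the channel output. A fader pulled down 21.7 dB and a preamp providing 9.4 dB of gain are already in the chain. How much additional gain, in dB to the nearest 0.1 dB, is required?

The required make-up gain is the shortfall in the dB sum.
G = -4.4 − (-31.8) + 21.7 − 9.4 = 39.7 dB.

39.7 dB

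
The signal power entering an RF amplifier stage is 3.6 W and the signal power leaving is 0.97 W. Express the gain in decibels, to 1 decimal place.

-5.7 dB

For a power ratio, dB = 10·log₁₀(P₂/P₁).
10·log₁₀(0.97/3.6) = 10·log₁₀(0.2694) = -5.7 dB.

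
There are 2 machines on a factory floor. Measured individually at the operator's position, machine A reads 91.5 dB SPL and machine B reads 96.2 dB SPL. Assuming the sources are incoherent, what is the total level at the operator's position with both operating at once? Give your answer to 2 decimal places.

Incoherent sources sum as intensities:
L_total = 10·log₁₀(10^(91.5/10) + 10^(96.2/10)) = 10·log₁₀(5581000000) = 97.47 dB SPL.

97.47 dB SPL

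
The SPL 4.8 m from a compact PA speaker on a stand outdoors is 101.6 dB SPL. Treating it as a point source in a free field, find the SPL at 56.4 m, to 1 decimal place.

80.2 dB SPL

Free-field point source: level drops by 20·log₁₀ of the distance ratio.
ΔL = −20·log₁₀(56.4/4.8) = -21.40 dB, so L₂ = 101.6 + (-21.40) = 80.2 dB SPL.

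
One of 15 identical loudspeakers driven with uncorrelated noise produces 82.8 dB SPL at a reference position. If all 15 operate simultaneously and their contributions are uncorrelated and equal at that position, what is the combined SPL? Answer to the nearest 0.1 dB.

94.6 dB SPL

15 equal incoherent sources raise the level by 10·log₁₀(15) = 11.76 dB.
L_total = 82.8 + 11.76 = 94.6 dB SPL.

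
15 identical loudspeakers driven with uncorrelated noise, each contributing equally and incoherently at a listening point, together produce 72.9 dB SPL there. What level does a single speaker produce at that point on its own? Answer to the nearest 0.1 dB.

61.1 dB SPL

15 equal incoherent sources add 10·log₁₀(15) = 11.76 dB over one source.
L_one = 72.9 − 11.76 = 61.1 dB SPL.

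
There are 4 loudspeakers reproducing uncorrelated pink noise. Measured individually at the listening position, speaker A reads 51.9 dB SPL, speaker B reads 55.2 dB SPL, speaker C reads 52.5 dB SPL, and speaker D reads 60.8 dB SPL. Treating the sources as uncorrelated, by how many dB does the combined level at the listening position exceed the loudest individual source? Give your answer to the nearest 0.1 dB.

1.9 dB

Add the sources as powers (linear), then convert back to dB:
L_total = 10·log₁₀(10^(51.9/10) + 10^(55.2/10) + 10^(52.5/10) + 10^(60.8/10)) = 62.71 dB SPL.
Excess over the loudest (60.8 dB): 62.71 − 60.8 = 1.9 dB.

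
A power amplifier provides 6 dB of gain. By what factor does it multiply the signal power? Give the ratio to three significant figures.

3.98

Power ratio = 10^(dB/10).
10^(6/10) = 10^(0.6000) = 3.98.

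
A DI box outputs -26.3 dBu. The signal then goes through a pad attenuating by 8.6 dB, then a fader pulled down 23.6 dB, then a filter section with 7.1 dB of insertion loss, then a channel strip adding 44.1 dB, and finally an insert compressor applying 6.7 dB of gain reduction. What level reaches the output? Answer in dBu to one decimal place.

In dB, series stages simply add:
-26.3 − 8.6 − 23.6 − 7.1 + 44.1 − 6.7 = -28.2 dBu.

-28.2 dBu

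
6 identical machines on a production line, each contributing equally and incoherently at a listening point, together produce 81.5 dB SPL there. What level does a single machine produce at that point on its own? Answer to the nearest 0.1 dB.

6 equal incoherent sources add 10·log₁₀(6) = 7.78 dB over one source.
L_one = 81.5 − 7.78 = 73.7 dB SPL.

73.7 dB SPL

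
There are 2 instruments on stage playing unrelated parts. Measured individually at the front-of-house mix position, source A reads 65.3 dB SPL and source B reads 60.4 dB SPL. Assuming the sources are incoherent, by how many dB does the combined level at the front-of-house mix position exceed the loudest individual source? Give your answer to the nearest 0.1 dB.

1.2 dB

Add the sources as powers (linear), then convert back to dB:
L_total = 10·log₁₀(10^(65.3/10) + 10^(60.4/10)) = 66.52 dB SPL.
Excess over the loudest (65.3 dB): 66.52 − 65.3 = 1.2 dB.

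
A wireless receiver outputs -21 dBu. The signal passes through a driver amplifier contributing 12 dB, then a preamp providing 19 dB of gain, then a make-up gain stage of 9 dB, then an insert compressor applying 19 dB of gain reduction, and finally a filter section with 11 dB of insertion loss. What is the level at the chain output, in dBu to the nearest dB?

-11 dBu

Cascaded gains and losses add directly in dB.
-21 + 12 + 19 + 9 − 19 − 11 = -11 dBu.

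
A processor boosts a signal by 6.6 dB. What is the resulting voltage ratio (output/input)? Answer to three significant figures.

2.14

Voltage ratio = 10^(dB/20).
10^(6.6/20) = 10^(0.3300) = 2.14.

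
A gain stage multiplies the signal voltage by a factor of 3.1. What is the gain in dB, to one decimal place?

For a voltage ratio, dB = 20·log₁₀(V₂/V₁).
20·log₁₀(3.1) = 9.8 dB.

9.8 dB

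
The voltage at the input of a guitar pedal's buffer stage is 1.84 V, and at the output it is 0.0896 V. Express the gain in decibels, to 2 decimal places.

-26.25 dB

For a voltage ratio, dB = 20·log₁₀(V₂/V₁).
20·log₁₀(0.0896/1.84) = 20·log₁₀(0.04870) = -26.25 dB.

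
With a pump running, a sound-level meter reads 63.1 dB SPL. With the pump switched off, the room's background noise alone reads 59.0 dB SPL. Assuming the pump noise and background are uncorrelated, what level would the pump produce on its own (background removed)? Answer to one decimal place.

61.0 dB SPL

Background correction is a power subtraction:
L_src = 10·log₁₀(10^(63.1/10) − 10^(59.0/10)) = 10·log₁₀(1247000) = 61.0 dB SPL.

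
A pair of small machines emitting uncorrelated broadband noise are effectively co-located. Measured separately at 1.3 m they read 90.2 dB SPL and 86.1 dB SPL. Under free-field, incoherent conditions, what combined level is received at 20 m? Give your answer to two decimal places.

67.89 dB SPL

Combined at 1.3 m: 10·log₁₀(10^(90.2/10)+10^(86.1/10)) = 91.627 dB SPL.
Then apply −20·log₁₀(20/1.3) = -23.742 dB → 67.89 dB SPL.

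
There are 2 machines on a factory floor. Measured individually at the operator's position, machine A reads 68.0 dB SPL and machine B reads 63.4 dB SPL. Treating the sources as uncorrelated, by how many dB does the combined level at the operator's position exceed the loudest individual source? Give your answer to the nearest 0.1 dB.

1.3 dB

Incoherent sources sum as intensities:
L_total = 10·log₁₀(10^(68.0/10) + 10^(63.4/10)) = 69.29 dB SPL.
Excess over the loudest (68.0 dB): 69.29 − 68.0 = 1.3 dB.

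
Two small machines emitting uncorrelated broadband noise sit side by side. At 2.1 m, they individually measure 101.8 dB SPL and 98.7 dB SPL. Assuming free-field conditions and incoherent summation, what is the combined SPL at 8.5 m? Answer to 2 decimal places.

91.39 dB SPL

Combined at 2.1 m: 10·log₁₀(10^(101.8/10)+10^(98.7/10)) = 103.531 dB SPL.
Then apply −20·log₁₀(8.5/2.1) = -12.144 dB → 91.39 dB SPL.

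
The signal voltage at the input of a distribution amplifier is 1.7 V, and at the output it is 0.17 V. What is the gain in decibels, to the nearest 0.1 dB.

-20.0 dB

Voltage ratio → dB uses the 20·log₁₀ form:
20·log₁₀(0.17/1.7) = 20·log₁₀(0.1000) = -20.0 dB.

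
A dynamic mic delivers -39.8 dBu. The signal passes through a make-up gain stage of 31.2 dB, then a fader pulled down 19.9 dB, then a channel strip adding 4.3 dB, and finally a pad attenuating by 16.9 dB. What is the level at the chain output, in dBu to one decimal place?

Gain stages sum in dB:
-39.8 + 31.2 − 19.9 + 4.3 − 16.9 = -41.1 dBu.

-41.1 dBu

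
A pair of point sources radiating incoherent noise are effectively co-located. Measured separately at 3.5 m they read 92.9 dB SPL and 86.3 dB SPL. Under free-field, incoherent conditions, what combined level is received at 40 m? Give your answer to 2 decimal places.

72.60 dB SPL

Combined at 3.5 m: 10·log₁₀(10^(92.9/10)+10^(86.3/10)) = 93.759 dB SPL.
Then apply −20·log₁₀(40/3.5) = -21.160 dB → 72.60 dB SPL.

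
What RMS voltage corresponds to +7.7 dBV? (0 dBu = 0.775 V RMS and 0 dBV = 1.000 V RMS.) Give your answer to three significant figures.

V = 1.000 V × 10^(+7.7/20).
= 1.000 × 2.427 = 2.43 V.

2.43 V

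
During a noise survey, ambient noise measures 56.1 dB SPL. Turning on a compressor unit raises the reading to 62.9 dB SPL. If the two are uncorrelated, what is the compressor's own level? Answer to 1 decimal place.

61.9 dB SPL

Background correction is a power subtraction:
L_src = 10·log₁₀(10^(62.9/10) − 10^(56.1/10)) = 10·log₁₀(1542000) = 61.9 dB SPL.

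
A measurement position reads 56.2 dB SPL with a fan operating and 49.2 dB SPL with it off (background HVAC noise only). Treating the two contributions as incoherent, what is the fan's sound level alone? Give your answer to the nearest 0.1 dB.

55.2 dB SPL

Remove the background by subtracting linear intensities:
L_src = 10·log₁₀(10^(56.2/10) − 10^(49.2/10)) = 10·log₁₀(333700) = 55.2 dB SPL.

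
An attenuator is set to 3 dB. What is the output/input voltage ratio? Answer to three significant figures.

Voltage ratio = 10^(dB/20).
10^(-3/20) = 10^(-0.1500) = 0.708.

0.708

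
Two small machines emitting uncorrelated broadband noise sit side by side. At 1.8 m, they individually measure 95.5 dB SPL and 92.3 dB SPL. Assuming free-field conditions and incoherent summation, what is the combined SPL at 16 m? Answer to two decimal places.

Combined at 1.8 m: 10·log₁₀(10^(95.5/10)+10^(92.3/10)) = 97.199 dB SPL.
Then apply −20·log₁₀(16/1.8) = -18.977 dB → 78.22 dB SPL.

78.22 dB SPL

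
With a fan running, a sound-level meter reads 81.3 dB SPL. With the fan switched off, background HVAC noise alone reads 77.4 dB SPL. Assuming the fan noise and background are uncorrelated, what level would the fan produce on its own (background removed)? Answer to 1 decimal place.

Background correction is a power subtraction:
L_src = 10·log₁₀(10^(81.3/10) − 10^(77.4/10)) = 10·log₁₀(79940000) = 79.0 dB SPL.

79.0 dB SPL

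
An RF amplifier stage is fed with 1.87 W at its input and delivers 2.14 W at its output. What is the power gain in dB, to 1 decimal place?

0.6 dB

For a power ratio, dB = 10·log₁₀(P₂/P₁).
10·log₁₀(2.14/1.87) = 10·log₁₀(1.144) = 0.6 dB.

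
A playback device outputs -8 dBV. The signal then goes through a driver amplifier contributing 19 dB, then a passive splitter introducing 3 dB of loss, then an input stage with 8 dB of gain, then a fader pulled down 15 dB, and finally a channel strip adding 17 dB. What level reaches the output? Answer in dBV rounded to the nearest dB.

+18 dBV

Gain stages sum in dB:
-8 + 19 − 3 + 8 − 15 + 17 = +18 dBV.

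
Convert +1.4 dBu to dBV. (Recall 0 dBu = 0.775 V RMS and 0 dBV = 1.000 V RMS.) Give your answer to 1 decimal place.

-0.8 dBV

The offset between the scales is 20·log₁₀(0.775/1.000) = −2.214 dB.
So dBV = +1.4 − 2.214 = -0.8 dBV.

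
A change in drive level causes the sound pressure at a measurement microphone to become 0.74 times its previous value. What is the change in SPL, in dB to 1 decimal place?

Sound pressure is an amplitude quantity: ΔL = 20·log₁₀(p₂/p₁).
20·log₁₀(0.74) = -2.6 dB.

-2.6 dB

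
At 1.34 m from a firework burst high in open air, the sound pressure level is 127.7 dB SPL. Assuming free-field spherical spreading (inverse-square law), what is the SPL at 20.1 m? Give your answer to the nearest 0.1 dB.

For a point source in a free field, ΔL = −20·log₁₀(d₂/d₁).
ΔL = −20·log₁₀(20.1/1.34) = -23.52 dB, so L₂ = 127.7 + (-23.52) = 104.2 dB SPL.

104.2 dB SPL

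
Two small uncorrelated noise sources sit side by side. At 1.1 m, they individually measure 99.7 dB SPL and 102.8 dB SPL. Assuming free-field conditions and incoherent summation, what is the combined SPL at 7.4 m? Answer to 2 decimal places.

Combined at 1.1 m: 10·log₁₀(10^(99.7/10)+10^(102.8/10)) = 104.531 dB SPL.
Then apply −20·log₁₀(7.4/1.1) = -16.557 dB → 87.97 dB SPL.

87.97 dB SPL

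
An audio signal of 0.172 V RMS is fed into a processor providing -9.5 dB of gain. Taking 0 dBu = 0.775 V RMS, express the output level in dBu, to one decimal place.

-22.6 dBu

Input level: 20·log₁₀(0.172/0.775) = -13.08 dBu.
Output: -13.08 − 9.5 = -22.6 dBu.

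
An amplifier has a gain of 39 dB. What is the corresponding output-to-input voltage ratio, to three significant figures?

89.1

Voltage ratio = 10^(dB/20).
10^(39/20) = 10^(1.950) = 89.1.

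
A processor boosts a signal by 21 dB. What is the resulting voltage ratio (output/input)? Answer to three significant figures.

Voltage ratio = 10^(dB/20).
10^(21/20) = 10^(1.050) = 11.2.

11.2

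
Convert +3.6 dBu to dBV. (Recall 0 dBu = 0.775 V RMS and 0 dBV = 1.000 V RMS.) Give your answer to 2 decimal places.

The offset between the scales is 20·log₁₀(0.775/1.000) = −2.214 dB.
So dBV = +3.6 − 2.214 = +1.39 dBV.

+1.39 dBV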